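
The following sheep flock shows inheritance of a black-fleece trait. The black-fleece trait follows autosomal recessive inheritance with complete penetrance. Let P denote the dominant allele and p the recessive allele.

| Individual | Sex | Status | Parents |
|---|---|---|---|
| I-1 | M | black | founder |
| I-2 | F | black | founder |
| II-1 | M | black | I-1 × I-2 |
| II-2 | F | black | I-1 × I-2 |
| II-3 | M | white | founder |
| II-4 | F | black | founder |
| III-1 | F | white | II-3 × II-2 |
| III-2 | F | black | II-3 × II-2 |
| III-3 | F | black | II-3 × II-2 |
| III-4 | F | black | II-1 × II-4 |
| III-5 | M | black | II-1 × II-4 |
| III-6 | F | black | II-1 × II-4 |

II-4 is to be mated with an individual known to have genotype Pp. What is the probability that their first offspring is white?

1/2

II-4 is black, so II-4 is pp.
The cross gives 1/2 Pp : 1/2 pp, so P(offspring is white) = 1/2.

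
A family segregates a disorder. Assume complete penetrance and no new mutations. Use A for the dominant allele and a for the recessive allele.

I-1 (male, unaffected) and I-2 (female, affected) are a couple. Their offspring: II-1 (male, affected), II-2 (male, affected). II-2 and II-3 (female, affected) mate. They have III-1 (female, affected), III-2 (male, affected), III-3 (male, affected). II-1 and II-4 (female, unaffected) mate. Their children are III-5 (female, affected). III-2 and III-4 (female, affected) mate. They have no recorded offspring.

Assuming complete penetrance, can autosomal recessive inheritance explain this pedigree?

Yes

A consistent assignment under autosomal recessive exists: I-1 Aa, I-2 aa, II-1 aa, II-2 aa, II-3 aa, II-4 Aa, III-1 aa, III-2 aa, III-3 aa, III-4 aa, III-5 aa.
In this assignment every recorded phenotype matches its genotype and every non-founder's genotype is obtainable from its parents' genotypes, so the pedigree is consistent.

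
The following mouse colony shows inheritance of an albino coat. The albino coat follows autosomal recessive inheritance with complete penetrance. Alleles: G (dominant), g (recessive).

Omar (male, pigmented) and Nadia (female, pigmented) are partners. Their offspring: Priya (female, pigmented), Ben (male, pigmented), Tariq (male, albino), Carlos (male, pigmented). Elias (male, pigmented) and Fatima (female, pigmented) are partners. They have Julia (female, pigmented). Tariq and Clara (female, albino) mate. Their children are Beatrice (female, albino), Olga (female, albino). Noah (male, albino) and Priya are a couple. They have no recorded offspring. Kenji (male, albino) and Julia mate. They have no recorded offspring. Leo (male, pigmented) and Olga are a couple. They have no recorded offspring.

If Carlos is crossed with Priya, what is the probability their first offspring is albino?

1/9

Omar is pigmented so carries G and passed g to Tariq (gg), so Omar is Gg.
Nadia is pigmented so carries G and passed g to Tariq (gg), so Nadia is Gg.
Carlos is a pigmented offspring of Omar (Gg) × Nadia (Gg), whose cross gives 1/4 GG : 1/2 Gg : 1/4 gg; conditioning on being pigmented, Carlos is GG with probability 1/3, Gg with probability 2/3.
Priya is a pigmented offspring of Omar (Gg) × Nadia (Gg), whose cross gives 1/4 GG : 1/2 Gg : 1/4 gg; conditioning on being pigmented, Priya is GG with probability 1/3, Gg with probability 2/3.
Summing over parental genotype combinations, P(offspring is albino) = 4/9·1/4 = 1/9.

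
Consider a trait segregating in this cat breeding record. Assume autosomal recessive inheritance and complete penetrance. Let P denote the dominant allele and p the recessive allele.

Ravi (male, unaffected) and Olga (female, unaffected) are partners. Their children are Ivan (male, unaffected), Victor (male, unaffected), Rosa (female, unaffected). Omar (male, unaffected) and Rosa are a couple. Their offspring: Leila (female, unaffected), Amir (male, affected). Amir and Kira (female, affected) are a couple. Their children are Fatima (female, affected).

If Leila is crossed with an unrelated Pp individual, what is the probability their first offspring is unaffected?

Omar is unaffected so carries P and passed p to Amir (pp), so Omar is Pp.
Rosa is unaffected so carries P and passed p to Amir (pp), so Rosa is Pp.
Leila is an unaffected offspring of Omar (Pp) × Rosa (Pp), whose cross gives 1/4 PP : 1/2 Pp : 1/4 pp; conditioning on being unaffected, Leila is PP with probability 1/3, Pp with probability 2/3.
Summing over parental genotype combinations, P(offspring is unaffected) = 1/3·1 + 2/3·3/4 = 5/6.

5/6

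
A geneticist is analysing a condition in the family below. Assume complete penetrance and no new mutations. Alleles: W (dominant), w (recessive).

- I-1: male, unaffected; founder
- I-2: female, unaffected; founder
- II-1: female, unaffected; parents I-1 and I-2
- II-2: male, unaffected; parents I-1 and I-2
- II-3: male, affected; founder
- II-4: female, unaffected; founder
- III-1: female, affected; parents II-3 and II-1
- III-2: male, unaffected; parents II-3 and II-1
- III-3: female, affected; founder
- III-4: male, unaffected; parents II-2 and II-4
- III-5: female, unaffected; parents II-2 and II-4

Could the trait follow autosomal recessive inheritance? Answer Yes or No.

Yes

A consistent assignment under autosomal recessive exists: I-1 WW, I-2 Ww, II-1 Ww, II-2 WW, II-3 ww, II-4 WW, III-1 ww, III-2 Ww, III-3 ww, III-4 WW, III-5 WW.
In this assignment every recorded phenotype matches its genotype and every non-founder's genotype is obtainable from its parents' genotypes, so the pedigree is consistent.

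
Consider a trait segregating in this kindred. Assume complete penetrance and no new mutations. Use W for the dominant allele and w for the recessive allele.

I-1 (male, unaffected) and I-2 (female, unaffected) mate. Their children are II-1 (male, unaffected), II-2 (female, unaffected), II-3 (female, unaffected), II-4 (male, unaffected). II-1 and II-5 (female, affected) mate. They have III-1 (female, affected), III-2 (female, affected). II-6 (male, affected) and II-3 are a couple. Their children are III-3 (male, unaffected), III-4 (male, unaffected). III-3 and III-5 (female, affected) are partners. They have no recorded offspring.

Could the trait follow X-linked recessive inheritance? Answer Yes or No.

No

Under X-linked recessive, III-1 (affected, female) cannot arise from II-1 (unaffected) × II-5 (affected).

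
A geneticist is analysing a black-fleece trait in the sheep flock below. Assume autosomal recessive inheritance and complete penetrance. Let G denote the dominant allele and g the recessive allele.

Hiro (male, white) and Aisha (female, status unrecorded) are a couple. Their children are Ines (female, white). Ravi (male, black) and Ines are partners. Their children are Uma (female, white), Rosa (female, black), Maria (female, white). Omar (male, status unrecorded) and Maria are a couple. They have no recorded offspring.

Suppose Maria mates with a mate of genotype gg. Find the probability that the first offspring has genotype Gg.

1/2

Maria is white so carries G and received g from Ravi (gg), so Maria is Gg.
The cross gives 1/2 Gg : 1/2 gg, so P(offspring has genotype Gg) = 1/2.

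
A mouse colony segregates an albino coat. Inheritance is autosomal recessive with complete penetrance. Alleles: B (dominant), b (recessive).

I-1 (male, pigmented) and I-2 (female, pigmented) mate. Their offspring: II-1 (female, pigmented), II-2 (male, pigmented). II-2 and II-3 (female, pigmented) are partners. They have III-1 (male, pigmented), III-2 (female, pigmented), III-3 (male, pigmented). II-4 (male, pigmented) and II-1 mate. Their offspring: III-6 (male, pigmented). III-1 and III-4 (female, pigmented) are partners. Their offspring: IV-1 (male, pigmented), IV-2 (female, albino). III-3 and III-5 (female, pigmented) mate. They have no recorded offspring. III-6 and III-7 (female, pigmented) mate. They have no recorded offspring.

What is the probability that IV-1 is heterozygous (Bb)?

III-1 is pigmented so carries B and passed b to IV-2 (bb), so III-1 is Bb.
III-4 is pigmented so carries B and passed b to IV-2 (bb), so III-4 is Bb.
Their cross gives offspring ratios 1/4 BB : 1/2 Bb : 1/4 bb. Conditioning on IV-1 being pigmented, P(Bb) = 1/2 / 3/4 = 2/3.

2/3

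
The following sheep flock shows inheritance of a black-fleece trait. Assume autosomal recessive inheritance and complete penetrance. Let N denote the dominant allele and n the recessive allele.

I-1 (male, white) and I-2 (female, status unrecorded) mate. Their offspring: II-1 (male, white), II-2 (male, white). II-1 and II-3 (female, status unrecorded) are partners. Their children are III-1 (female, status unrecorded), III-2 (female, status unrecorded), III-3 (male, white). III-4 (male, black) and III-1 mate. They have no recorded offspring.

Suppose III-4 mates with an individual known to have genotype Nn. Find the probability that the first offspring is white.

III-4 is black, so III-4 is nn.
The cross gives 1/2 Nn : 1/2 nn, so P(offspring is white) = 1/2.

1/2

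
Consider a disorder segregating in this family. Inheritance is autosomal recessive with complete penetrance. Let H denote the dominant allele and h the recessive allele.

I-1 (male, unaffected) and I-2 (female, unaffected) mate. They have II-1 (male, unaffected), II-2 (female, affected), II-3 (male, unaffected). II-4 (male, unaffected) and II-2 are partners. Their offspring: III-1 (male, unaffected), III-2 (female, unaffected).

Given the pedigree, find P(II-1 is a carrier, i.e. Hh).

2/3

I-1 is unaffected so carries H and passed h to II-2 (hh), so I-1 is Hh.
I-2 is unaffected so carries H and passed h to II-2 (hh), so I-2 is Hh.
Their cross gives offspring ratios 1/4 HH : 1/2 Hh : 1/4 hh. Conditioning on II-1 being unaffected, P(Hh) = 1/2 / 3/4 = 2/3.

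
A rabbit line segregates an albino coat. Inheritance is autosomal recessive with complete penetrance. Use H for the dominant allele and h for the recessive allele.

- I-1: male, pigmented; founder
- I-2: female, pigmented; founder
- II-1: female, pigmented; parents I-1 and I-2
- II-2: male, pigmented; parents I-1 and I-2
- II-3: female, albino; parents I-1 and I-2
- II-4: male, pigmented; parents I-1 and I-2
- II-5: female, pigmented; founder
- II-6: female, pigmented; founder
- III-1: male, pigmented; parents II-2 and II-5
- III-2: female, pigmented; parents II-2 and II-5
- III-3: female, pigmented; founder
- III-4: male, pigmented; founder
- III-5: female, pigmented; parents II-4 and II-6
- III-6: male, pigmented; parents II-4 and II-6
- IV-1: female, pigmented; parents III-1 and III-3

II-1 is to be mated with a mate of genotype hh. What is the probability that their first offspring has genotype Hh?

I-1 is pigmented so carries H and passed h to II-3 (hh), so I-1 is Hh.
I-2 is pigmented so carries H and passed h to II-3 (hh), so I-2 is Hh.
II-1 is a pigmented offspring of I-1 (Hh) × I-2 (Hh), whose cross gives 1/4 HH : 1/2 Hh : 1/4 hh; conditioning on being pigmented, II-1 is HH with probability 1/3, Hh with probability 2/3.
Summing over parental genotype combinations, P(offspring has genotype Hh) = 1/3·1 + 2/3·1/2 = 2/3.

2/3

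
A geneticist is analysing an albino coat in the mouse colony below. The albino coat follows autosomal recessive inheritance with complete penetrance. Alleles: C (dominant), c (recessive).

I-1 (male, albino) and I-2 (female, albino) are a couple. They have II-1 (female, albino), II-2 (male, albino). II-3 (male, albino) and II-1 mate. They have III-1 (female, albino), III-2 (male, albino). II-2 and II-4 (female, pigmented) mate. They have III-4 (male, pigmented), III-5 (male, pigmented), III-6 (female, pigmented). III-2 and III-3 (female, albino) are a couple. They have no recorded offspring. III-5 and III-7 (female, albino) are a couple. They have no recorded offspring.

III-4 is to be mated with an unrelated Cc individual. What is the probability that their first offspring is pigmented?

III-4 is pigmented so carries C and received c from II-2 (cc), so III-4 is Cc.
The cross gives 1/4 CC : 1/2 Cc : 1/4 cc, so P(offspring is pigmented) = 3/4.

3/4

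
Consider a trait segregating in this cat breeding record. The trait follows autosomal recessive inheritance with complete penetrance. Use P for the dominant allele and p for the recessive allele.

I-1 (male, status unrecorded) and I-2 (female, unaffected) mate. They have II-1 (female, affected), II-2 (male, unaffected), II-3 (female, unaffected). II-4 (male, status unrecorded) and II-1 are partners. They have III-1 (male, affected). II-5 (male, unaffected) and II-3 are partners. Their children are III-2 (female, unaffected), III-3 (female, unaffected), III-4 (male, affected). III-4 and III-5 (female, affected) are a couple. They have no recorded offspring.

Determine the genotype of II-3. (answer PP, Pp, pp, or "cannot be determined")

Pp

From phenotype alone, II-3 is PP or Pp.
II-3 is unaffected so carries P and passed p to III-4 (pp), so II-3 is Pp.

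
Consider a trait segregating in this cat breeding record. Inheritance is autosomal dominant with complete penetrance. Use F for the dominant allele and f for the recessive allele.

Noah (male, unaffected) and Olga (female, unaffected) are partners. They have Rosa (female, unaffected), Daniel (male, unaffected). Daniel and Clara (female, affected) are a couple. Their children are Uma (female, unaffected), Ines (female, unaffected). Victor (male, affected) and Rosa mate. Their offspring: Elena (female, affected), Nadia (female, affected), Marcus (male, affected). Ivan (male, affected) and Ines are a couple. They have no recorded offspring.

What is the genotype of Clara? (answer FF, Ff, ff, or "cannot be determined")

From phenotype alone, Clara is FF or Ff.
Clara is affected so carries F and passed f to Uma (ff), so Clara is Ff.

Ff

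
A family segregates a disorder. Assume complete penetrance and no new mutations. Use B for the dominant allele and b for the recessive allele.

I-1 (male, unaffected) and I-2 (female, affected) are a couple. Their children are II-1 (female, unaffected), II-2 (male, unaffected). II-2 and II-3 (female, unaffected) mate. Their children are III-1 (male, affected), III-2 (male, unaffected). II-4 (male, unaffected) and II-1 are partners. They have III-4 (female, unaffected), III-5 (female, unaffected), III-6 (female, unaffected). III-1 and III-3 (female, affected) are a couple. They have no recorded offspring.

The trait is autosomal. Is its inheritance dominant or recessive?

recessive

II-2 and II-3 are both unaffected yet have an affected child III-1. Under dominance, an affected child requires at least one affected parent, so the trait cannot be dominant.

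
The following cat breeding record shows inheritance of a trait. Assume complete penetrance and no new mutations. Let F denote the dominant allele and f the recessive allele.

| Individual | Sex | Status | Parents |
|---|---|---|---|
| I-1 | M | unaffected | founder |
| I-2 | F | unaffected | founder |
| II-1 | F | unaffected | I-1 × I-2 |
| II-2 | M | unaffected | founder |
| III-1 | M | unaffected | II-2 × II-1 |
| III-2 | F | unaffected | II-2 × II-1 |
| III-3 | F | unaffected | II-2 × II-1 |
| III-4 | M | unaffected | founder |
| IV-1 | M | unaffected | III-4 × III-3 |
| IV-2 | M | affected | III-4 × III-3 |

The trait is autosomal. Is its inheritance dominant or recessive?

III-4 and III-3 are both unaffected yet have an affected child IV-2. Under dominance, an affected child requires at least one affected parent, so the trait cannot be dominant.

recessive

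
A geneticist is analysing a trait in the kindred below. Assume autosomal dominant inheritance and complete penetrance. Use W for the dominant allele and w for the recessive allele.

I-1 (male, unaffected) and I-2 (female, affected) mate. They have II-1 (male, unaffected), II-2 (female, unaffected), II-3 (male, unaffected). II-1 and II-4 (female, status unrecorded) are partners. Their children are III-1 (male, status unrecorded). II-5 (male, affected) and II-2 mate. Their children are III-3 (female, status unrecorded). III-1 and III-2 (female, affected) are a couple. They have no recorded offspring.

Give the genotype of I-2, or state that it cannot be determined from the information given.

From phenotype alone, I-2 is WW or Ww.
I-2 is affected so carries W and passed w to II-1 (ww), so I-2 is Ww.

Ww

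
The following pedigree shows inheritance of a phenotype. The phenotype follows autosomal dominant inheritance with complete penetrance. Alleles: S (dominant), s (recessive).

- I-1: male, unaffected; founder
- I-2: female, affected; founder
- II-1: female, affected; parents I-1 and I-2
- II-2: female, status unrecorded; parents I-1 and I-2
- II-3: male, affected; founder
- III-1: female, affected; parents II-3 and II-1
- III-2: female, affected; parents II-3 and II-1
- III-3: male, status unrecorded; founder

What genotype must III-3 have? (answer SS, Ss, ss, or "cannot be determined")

III-3's phenotype is unrecorded, and no parent or child forces a single allele at both positions; consistent genotype assignments exist with III-3 as SS or Ss or ss.

cannot be determined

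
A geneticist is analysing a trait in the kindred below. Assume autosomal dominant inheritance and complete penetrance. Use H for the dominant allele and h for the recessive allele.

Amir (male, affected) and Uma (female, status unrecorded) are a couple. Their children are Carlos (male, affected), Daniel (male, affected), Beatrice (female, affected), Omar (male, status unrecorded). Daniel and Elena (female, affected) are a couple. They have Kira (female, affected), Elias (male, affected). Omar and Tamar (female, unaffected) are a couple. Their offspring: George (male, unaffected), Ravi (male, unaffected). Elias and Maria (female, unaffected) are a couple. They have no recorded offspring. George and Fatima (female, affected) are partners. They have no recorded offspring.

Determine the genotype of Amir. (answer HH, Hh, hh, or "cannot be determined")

cannot be determined

Amir's phenotype allows HH or Hh, and no parent or child forces a single allele at both positions; consistent genotype assignments exist with Amir as HH or Hh.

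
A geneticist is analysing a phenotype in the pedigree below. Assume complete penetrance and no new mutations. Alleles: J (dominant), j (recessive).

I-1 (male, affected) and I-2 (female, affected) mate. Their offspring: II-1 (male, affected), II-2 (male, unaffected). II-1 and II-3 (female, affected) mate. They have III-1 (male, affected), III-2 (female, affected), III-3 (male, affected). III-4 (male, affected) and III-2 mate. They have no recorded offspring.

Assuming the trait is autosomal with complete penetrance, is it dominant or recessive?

I-1 and I-2 are both affected yet have an unaffected child II-2. Under a recessive model two affected parents are homozygous and every child would be affected, so the trait cannot be recessive.

dominant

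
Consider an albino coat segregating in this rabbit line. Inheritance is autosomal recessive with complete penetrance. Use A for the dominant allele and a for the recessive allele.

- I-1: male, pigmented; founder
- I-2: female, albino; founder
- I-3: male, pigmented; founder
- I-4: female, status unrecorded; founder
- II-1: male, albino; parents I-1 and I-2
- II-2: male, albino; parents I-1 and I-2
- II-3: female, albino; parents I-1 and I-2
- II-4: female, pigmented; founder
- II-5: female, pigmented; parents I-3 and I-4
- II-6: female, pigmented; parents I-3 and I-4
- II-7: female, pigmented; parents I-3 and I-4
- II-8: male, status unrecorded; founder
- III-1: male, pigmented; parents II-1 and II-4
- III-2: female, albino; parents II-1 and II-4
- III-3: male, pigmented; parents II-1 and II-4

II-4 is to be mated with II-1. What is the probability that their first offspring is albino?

1/2

II-4 is pigmented so carries A and passed a to III-2 (aa), so II-4 is Aa.
II-1 is albino, so II-1 is aa.
The cross gives 1/2 Aa : 1/2 aa, so P(offspring is albino) = 1/2.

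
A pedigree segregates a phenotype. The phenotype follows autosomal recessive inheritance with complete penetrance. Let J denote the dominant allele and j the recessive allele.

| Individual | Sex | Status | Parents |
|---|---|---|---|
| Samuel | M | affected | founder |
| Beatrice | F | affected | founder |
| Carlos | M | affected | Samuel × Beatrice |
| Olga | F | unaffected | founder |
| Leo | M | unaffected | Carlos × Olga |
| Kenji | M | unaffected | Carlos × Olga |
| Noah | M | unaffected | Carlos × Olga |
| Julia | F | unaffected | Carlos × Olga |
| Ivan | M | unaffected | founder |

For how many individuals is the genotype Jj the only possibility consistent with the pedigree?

Obligate heterozygotes: Leo is unaffected so carries J and received j from Carlos (jj), so Leo is Jj; Kenji is unaffected so carries J and received j from Carlos (jj), so Kenji is Jj; Noah is unaffected so carries J and received j from Carlos (jj), so Noah is Jj; Julia is unaffected so carries J and received j from Carlos (jj), so Julia is Jj.
Every other individual is either homozygous by phenotype or has at least one consistent homozygous assignment, so the count is 4.

4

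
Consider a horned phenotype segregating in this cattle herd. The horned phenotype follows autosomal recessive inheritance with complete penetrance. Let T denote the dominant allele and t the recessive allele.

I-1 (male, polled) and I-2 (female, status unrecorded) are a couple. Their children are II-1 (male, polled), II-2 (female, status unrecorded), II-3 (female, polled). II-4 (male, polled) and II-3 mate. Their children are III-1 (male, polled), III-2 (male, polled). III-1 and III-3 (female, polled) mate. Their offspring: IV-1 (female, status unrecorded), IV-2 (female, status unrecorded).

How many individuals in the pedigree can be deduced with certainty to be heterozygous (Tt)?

No individual's genotype is forced to Tt by the pedigree, so the count is 0.

0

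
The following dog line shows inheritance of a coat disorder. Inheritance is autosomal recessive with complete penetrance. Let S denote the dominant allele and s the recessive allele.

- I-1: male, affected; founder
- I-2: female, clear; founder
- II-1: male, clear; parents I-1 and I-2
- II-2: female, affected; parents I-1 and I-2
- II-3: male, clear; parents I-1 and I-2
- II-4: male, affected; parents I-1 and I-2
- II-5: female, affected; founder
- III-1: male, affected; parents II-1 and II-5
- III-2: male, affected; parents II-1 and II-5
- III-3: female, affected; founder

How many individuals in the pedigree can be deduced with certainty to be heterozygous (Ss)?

Obligate heterozygotes: I-2 is clear so carries S and passed s to II-2 (ss), so I-2 is Ss; II-1 is clear so carries S and received s from I-1 (ss), so II-1 is Ss; II-3 is clear so carries S and received s from I-1 (ss), so II-3 is Ss.
Every other individual is either homozygous by phenotype or has at least one consistent homozygous assignment, so the count is 3.

3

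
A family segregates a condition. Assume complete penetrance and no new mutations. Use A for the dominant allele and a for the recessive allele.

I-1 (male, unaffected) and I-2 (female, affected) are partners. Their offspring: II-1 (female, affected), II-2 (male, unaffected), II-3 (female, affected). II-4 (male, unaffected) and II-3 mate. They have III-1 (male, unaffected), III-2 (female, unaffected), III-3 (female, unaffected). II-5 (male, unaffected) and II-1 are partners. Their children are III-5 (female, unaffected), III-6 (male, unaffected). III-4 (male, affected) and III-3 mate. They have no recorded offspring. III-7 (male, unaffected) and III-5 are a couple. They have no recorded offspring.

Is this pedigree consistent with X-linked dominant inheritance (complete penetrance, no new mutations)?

A consistent assignment under X-linked dominant exists: I-1 X^a Y, I-2 X^A X^a, II-1 X^A X^a, II-2 X^a Y, II-3 X^A X^a, II-4 X^a Y, II-5 X^a Y, III-1 X^a Y, III-2 X^a X^a, III-3 X^a X^a, III-4 X^A Y, III-5 X^a X^a, III-6 X^a Y, III-7 X^a Y.
In this assignment every recorded phenotype matches its genotype and every non-founder's genotype is obtainable from its parents' genotypes, so the pedigree is consistent.

Yes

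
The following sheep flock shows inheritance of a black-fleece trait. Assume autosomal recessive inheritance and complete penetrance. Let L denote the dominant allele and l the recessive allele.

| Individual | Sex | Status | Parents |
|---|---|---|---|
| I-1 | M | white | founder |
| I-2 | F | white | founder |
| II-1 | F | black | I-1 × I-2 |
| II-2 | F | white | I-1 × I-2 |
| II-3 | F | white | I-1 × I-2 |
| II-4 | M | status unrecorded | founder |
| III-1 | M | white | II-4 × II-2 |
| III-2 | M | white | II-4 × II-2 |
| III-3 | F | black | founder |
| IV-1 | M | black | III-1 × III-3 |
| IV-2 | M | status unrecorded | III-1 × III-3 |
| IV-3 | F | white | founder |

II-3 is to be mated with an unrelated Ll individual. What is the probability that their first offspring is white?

I-1 is white so carries L and passed l to II-1 (ll), so I-1 is Ll.
I-2 is white so carries L and passed l to II-1 (ll), so I-2 is Ll.
II-3 is a white offspring of I-1 (Ll) × I-2 (Ll), whose cross gives 1/4 LL : 1/2 Ll : 1/4 ll; conditioning on being white, II-3 is LL with probability 1/3, Ll with probability 2/3.
Summing over parental genotype combinations, P(offspring is white) = 1/3·1 + 2/3·3/4 = 5/6.

5/6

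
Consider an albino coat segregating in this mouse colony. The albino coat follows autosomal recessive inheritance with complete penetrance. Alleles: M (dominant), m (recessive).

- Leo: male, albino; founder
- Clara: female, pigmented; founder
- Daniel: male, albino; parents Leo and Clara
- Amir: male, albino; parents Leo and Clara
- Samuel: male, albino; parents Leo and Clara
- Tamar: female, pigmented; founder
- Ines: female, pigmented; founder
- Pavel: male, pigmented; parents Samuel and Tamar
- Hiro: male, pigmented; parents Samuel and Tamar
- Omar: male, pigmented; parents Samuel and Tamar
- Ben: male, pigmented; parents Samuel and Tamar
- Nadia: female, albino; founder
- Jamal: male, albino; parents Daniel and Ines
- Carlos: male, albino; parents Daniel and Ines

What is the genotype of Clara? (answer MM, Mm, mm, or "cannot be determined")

From phenotype alone, Clara is MM or Mm.
Clara is pigmented so carries M and passed m to Daniel (mm), so Clara is Mm.

Mm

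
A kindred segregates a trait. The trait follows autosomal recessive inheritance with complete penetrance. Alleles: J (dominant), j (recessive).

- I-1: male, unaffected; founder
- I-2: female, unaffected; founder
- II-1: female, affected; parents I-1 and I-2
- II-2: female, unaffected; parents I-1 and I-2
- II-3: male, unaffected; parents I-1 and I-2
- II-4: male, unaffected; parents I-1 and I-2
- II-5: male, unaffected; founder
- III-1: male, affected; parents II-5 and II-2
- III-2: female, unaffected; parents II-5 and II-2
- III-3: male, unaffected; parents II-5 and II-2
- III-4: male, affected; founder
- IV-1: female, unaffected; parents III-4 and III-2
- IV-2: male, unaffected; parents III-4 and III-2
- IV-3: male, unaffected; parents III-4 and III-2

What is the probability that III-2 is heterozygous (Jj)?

1/5

II-5 is unaffected so carries J and passed j to III-1 (jj), so II-5 is Jj.
II-2 is unaffected so carries J and passed j to III-1 (jj), so II-2 is Jj.
Their cross gives offspring ratios 1/4 JJ : 1/2 Jj : 1/4 jj. Conditioning on III-2 being unaffected, P(Jj) = 1/2 / 3/4 = 2/3 before taking III-2's own offspring into account.
III-4 is affected, so III-4 is jj.
Now use III-2's offspring. Probability of each recorded status — unaffected daughter IV-1: 1/2 if III-2 is Jj, 1 if JJ; unaffected son IV-2: 1/2 if III-2 is Jj, 1 if JJ; unaffected son IV-3: 1/2 if III-2 is Jj, 1 if JJ.
Bayes: P(Jj) = 2/3·1/8 / (2/3·1/8 + 1/3·1) = 1/5.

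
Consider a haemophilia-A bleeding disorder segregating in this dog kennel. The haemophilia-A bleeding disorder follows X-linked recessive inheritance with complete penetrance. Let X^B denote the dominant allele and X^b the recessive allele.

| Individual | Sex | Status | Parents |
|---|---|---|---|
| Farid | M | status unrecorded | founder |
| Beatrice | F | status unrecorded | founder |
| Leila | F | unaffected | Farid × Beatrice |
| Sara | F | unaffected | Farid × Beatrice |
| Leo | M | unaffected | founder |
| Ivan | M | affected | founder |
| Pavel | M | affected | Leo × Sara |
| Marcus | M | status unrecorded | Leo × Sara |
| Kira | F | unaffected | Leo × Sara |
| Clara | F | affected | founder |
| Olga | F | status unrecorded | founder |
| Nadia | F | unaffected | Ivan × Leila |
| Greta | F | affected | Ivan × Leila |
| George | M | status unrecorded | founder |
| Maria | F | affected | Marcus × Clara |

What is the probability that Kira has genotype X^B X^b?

Leo is unaffected, so Leo is X^B Y.
Sara is unaffected so carries B and passed b to Pavel (X^b Y), so Sara is X^B X^b.
Their cross gives offspring ratios 1/2 X^B X^B : 1/2 X^B X^b. Conditioning on Kira being unaffected, P(X^B X^b) = 1/2 / 1 = 1/2.

1/2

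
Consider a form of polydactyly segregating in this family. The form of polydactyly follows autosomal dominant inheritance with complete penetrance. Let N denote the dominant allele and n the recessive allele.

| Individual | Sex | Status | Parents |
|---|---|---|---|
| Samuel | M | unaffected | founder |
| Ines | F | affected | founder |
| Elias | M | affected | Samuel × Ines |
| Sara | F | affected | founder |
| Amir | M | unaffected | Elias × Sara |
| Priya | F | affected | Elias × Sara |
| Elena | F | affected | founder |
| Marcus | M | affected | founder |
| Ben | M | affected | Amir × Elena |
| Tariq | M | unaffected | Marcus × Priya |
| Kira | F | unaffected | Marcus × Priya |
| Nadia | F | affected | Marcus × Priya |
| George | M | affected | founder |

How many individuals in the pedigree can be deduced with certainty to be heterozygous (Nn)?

5

Obligate heterozygotes: Elias is affected so carries N and received n from Samuel (nn), so Elias is Nn; Sara is affected so carries N and passed n to Amir (nn), so Sara is Nn; Priya is affected so carries N and passed n to Tariq (nn), so Priya is Nn; Marcus is affected so carries N and passed n to Tariq (nn), so Marcus is Nn; Ben is affected so carries N and received n from Amir (nn), so Ben is Nn.
Every other individual is either homozygous by phenotype or has at least one consistent homozygous assignment, so the count is 5.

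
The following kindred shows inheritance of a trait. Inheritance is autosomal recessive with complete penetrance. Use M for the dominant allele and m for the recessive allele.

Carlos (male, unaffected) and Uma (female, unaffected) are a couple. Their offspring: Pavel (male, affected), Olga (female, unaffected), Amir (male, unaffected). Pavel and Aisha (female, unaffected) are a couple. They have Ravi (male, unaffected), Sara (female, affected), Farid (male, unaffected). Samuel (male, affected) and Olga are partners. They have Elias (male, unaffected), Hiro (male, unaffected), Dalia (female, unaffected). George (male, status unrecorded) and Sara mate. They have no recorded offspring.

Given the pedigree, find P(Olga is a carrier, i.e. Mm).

1/5

Carlos is unaffected so carries M and passed m to Pavel (mm), so Carlos is Mm.
Uma is unaffected so carries M and passed m to Pavel (mm), so Uma is Mm.
Their cross gives offspring ratios 1/4 MM : 1/2 Mm : 1/4 mm. Conditioning on Olga being unaffected, P(Mm) = 1/2 / 3/4 = 2/3 before taking Olga's own offspring into account.
Samuel is affected, so Samuel is mm.
Now use Olga's offspring. Probability of each recorded status — unaffected son Elias: 1/2 if Olga is Mm, 1 if MM; unaffected son Hiro: 1/2 if Olga is Mm, 1 if MM; unaffected daughter Dalia: 1/2 if Olga is Mm, 1 if MM.
Bayes: P(Mm) = 2/3·1/8 / (2/3·1/8 + 1/3·1) = 1/5.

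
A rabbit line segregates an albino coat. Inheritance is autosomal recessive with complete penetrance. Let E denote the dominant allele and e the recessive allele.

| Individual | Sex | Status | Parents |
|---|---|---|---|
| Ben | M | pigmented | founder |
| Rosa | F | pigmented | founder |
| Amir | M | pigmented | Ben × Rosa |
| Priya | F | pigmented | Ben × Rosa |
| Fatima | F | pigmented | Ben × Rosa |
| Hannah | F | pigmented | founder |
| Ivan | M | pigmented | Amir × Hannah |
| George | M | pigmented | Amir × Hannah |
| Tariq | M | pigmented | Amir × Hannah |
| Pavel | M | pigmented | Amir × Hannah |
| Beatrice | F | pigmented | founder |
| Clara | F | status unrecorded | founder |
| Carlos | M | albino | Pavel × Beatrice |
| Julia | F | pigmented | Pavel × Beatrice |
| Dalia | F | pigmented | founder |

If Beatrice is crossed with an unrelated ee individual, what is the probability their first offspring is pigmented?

Beatrice is pigmented so carries E and passed e to Carlos (ee), so Beatrice is Ee.
The cross gives 1/2 Ee : 1/2 ee, so P(offspring is pigmented) = 1/2.

1/2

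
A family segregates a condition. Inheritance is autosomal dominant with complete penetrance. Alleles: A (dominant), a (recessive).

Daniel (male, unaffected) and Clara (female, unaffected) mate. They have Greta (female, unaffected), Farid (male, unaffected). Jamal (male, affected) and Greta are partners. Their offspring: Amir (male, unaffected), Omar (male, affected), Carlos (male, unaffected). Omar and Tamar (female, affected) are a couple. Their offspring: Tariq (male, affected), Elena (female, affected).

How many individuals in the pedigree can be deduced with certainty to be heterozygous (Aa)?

2

Obligate heterozygotes: Jamal is affected so carries A and passed a to Amir (aa), so Jamal is Aa; Omar is affected so carries A and received a from Greta (aa), so Omar is Aa.
Every other individual is either homozygous by phenotype or has at least one consistent homozygous assignment, so the count is 2.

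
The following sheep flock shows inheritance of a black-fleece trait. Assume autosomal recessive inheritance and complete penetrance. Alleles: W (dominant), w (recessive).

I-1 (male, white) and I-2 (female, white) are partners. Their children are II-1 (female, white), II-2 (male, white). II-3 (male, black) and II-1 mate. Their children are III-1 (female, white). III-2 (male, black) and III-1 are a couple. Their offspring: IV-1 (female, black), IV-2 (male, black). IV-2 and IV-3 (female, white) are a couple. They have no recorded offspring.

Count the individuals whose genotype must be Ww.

Obligate heterozygotes: III-1 is white so carries W and received w from II-3 (ww), so III-1 is Ww.
Every other individual is either homozygous by phenotype or has at least one consistent homozygous assignment, so the count is 1.

1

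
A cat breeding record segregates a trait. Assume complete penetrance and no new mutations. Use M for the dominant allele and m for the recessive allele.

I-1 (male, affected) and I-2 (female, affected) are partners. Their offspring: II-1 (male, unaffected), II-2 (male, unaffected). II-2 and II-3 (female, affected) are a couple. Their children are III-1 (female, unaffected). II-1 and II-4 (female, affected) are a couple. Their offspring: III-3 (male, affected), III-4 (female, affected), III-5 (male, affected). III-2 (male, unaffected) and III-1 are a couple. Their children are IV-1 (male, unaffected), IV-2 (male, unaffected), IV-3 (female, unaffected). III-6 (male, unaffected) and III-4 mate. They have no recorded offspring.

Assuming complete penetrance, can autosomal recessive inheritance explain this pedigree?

Under autosomal recessive, II-1 (unaffected, male) cannot arise from I-1 (affected) × I-2 (affected).

No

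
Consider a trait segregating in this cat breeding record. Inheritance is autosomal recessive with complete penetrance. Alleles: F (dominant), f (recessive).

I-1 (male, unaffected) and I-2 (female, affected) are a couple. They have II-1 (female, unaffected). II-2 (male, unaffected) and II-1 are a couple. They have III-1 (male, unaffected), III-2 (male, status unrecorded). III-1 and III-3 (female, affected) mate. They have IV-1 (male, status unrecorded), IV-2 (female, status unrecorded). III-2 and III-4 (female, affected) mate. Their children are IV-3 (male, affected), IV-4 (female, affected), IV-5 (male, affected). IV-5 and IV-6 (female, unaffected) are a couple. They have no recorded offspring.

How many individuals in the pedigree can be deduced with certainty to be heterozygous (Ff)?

1

Obligate heterozygotes: II-1 is unaffected so carries F and received f from I-2 (ff), so II-1 is Ff.
Every other individual is either homozygous by phenotype or has at least one consistent homozygous assignment, so the count is 1.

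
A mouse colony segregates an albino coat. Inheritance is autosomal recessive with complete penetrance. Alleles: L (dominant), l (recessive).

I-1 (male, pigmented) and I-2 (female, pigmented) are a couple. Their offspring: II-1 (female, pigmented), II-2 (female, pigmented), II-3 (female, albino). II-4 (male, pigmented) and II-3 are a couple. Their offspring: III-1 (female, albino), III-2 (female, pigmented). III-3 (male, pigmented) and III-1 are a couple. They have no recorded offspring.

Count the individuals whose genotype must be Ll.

4

Obligate heterozygotes: I-1 is pigmented so carries L and passed l to II-3 (ll), so I-1 is Ll; I-2 is pigmented so carries L and passed l to II-3 (ll), so I-2 is Ll; II-4 is pigmented so carries L and passed l to III-1 (ll), so II-4 is Ll; III-2 is pigmented so carries L and received l from II-3 (ll), so III-2 is Ll.
Every other individual is either homozygous by phenotype or has at least one consistent homozygous assignment, so the count is 4.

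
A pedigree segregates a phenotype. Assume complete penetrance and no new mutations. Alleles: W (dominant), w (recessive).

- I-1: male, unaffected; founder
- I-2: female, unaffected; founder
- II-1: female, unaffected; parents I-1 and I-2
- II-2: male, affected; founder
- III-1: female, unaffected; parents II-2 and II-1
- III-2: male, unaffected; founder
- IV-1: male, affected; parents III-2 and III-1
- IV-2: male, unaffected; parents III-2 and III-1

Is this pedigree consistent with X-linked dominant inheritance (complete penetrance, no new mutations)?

No

Under X-linked dominant, III-1 (unaffected, female) cannot arise from II-2 (affected) × II-1 (unaffected).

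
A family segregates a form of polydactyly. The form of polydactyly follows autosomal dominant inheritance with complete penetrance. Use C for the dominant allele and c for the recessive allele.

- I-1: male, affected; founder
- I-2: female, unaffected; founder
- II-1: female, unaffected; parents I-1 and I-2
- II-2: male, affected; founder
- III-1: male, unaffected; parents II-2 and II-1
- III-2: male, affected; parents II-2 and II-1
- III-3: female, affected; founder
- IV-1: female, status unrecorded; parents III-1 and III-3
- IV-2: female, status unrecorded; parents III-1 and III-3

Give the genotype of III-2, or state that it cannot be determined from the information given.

From phenotype alone, III-2 is CC or Cc.
III-2 is affected so carries C and received c from II-1 (cc), so III-2 is Cc.

Cc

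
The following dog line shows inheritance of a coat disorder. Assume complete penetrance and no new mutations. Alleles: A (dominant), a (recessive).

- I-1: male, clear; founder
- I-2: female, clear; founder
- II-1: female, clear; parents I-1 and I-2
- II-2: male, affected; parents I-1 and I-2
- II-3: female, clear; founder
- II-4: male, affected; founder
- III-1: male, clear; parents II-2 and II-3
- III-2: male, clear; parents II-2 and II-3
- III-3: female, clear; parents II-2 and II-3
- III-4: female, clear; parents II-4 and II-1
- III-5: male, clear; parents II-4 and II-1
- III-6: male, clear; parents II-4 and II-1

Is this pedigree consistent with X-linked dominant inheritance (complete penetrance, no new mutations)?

No

Under X-linked dominant, II-2 (affected, male) cannot arise from I-1 (clear) × I-2 (clear).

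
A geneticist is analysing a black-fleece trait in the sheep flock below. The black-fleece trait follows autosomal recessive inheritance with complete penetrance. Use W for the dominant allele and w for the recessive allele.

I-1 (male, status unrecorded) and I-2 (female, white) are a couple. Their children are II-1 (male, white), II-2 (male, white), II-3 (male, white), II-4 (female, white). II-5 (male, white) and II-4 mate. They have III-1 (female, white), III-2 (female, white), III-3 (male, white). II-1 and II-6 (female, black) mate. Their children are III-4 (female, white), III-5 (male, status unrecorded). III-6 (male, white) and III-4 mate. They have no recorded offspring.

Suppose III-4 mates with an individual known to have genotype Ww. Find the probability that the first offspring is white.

3/4

III-4 is white so carries W and received w from II-6 (ww), so III-4 is Ww.
The cross gives 1/4 WW : 1/2 Ww : 1/4 ww, so P(offspring is white) = 3/4.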